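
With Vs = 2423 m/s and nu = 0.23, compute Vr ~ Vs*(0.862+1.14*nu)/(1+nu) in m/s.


Numerator factor = 0.862 + 1.14*0.23 = 1.1242
Denominator = 1 + 0.23 = 1.23
Vr = 2423 * 1.1242 / 1.23 = 2214.58 m/s

2214.58


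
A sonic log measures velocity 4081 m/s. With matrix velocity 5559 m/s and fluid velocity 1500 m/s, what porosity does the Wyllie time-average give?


1/V - 1/Vm = 1/4081 - 1/5559 = 6.515e-05
1/Vf - 1/Vm = 1/1500 - 1/5559 = 0.00048678
phi = 6.515e-05 / 0.00048678 = 0.1338

0.1338


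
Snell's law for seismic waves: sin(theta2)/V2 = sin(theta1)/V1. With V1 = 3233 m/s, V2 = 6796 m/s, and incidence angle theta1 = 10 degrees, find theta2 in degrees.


sin(theta1) = sin(10 deg) = 0.173648
sin(theta2) = V2/V1 * sin(theta1) = 6796/3233 * 0.173648 = 0.365021
theta2 = arcsin(0.365021) = 21.4089 degrees

21.4089


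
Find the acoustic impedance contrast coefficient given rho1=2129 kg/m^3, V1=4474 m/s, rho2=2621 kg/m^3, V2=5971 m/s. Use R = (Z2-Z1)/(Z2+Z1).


Z1 = 2129 * 4474 = 9525146
Z2 = 2621 * 5971 = 15649991
R = (15649991 - 9525146) / (15649991 + 9525146) = 6124845 / 25175137 = 0.2433

0.2433


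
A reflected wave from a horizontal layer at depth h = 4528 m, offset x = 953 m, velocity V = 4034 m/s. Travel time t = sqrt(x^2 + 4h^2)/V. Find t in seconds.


x^2 + 4h^2 = 953^2 + 4*4528^2 = 908209 + 82011136 = 82919345
sqrt(82919345) = 9106.006
t = 9106.006 / 4034 = 2.2573 s

2.2573


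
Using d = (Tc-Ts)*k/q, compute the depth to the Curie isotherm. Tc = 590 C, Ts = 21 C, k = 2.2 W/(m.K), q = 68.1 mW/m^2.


T_Curie - T_surf = 590 - 21 = 569 C
Convert q to W/m^2: 68.1 mW/m^2 = 0.0681 W/m^2
d = 569 * 2.2 / 0.0681 = 18381.79 m

18381.79


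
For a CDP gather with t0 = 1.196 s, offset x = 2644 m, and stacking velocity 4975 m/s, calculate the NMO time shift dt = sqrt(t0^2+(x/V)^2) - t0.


x/Vnmo = 2644/4975 = 0.531457
(x/Vnmo)^2 = 0.282447
t0^2 = 1.430416
sqrt(1.430416 + 0.282447) = 1.308764
dt = 1.308764 - 1.196 = 0.112764

0.112764


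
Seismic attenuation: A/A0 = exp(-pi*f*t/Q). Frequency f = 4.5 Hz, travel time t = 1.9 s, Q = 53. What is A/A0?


pi*f*t/Q = pi*4.5*1.9/53 = 0.506804
A/A0 = exp(-0.506804) = 0.602418

0.602418


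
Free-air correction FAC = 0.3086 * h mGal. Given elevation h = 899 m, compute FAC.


FAC = 0.3086 * h
= 0.3086 * 899
= 277.4314 mGal

277.4314


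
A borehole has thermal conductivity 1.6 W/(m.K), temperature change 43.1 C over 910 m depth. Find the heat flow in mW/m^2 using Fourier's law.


q = k * dT / dz * 1000
= 1.6 * 43.1 / 910 * 1000
= 0.07578 * 1000
= 75.7802 mW/m^2

75.7802


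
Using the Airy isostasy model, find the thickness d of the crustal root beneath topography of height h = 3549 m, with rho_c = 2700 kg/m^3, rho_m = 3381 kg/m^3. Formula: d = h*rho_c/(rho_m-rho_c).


rho_m - rho_c = 3381 - 2700 = 681
d = 3549 * 2700 / 681
= 9582300 / 681
= 14070.93 m

14070.93


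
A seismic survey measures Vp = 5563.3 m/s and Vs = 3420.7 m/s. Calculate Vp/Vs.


Vp/Vs = 5563.3 / 3420.7
= 1.6264

1.6264


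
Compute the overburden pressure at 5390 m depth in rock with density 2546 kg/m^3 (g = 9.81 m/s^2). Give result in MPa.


P = rho * g * z / 1e6
= 2546 * 9.81 * 5390 / 1e6
= 134622041.4 / 1e6
= 134.622 MPa

134.622


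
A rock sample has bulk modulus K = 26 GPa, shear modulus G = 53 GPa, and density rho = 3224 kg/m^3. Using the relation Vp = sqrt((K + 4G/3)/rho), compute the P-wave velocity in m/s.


First compute the effective modulus:
K + 4G/3 = 26e9 + 4*53e9/3 = 96666666666.67 Pa
Then divide by density:
96666666666.67 / 3224 = 29983457.4028 Pa/(kg/m^3)
Take the square root:
Vp = sqrt(29983457.4028) = 5475.72 m/s

5475.72


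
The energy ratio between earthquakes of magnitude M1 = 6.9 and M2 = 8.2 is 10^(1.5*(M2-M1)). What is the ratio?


M2 - M1 = 8.2 - 6.9 = 1.3
1.5 * 1.3 = 1.95
ratio = 10^1.95 = 89.13

89.13


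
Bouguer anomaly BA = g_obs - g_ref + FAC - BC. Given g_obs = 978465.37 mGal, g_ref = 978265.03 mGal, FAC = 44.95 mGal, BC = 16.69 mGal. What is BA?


BA = g_obs - g_ref + FAC - BC
= 978465.37 - 978265.03 + 44.95 - 16.69
= 228.6 mGal

228.6


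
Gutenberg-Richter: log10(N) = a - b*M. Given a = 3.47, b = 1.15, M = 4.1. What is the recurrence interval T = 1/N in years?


log10(N) = 3.47 - 1.15*4.1 = -1.245
N = 10^-1.245 = 0.056885
T = 1/N = 1/0.056885 = 17.5792 years

17.5792


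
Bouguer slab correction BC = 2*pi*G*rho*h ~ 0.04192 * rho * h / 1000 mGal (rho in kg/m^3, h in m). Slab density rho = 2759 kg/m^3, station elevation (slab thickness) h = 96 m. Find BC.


BC = 0.04192 * rho * h / 1000
= 0.04192 * 2759 * 96 / 1000
= 11.1031 mGal

11.1031


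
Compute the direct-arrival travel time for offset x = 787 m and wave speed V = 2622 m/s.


t = x / V
= 787 / 2622
= 0.3002 s

0.3002


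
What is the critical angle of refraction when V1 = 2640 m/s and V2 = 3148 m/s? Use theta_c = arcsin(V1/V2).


V1/V2 = 2640/3148 = 0.838628
theta_c = arcsin(0.838628) = 56.9955 degrees

56.9955


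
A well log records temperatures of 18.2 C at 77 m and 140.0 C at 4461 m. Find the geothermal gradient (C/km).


dT = 140.0 - 18.2 = 121.8 C
dz = 4461 - 77 = 4384 m
gradient = dT/dz * 1000 = 121.8/4384 * 1000 = 27.7828 C/km

27.7828


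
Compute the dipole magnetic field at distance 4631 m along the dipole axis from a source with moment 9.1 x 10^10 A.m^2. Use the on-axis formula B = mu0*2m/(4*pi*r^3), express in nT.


m = 9.1 x 10^10 = 91000000000 A.m^2
2m = 182000000000 A.m^2
r^3 = 4631^3 = 99317171591
B = (4pi*10^-7) * 182000000000 / (4*pi * 99317171591) * 1e9
= 228707.945181 / 1248056386582.41 * 1e9
= 183.2513 nT

183.2513


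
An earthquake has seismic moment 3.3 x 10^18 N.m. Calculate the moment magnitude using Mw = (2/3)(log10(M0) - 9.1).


log10(M0) = log10(3.3 x 10^18) = 18.5185
Mw = 2/3 * (18.5185 - 9.1)
= 2/3 * 9.4185
= 6.28

6.28


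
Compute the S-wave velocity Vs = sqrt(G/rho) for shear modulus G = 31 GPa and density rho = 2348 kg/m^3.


Convert G to Pa: G = 31e9 Pa
Compute G/rho = 31e9 / 2348 = 13202725.724
Vs = sqrt(13202725.724) = 3633.56 m/s

3633.56


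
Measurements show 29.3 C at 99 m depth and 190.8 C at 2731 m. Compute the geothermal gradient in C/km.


dT = 190.8 - 29.3 = 161.5 C
dz = 2731 - 99 = 2632 m
gradient = dT/dz * 1000 = 161.5/2632 * 1000 = 61.3602 C/km

61.3602


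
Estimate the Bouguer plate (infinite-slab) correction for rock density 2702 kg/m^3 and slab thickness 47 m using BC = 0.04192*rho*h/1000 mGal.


BC = 0.04192 * rho * h / 1000
= 0.04192 * 2702 * 47 / 1000
= 5.3236 mGal

5.3236


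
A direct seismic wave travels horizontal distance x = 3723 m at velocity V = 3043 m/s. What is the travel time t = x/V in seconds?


t = x / V
= 3723 / 3043
= 1.2235 s

1.2235


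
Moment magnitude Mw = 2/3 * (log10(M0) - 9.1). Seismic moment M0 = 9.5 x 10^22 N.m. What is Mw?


log10(M0) = log10(9.5 x 10^22) = 22.9777
Mw = 2/3 * (22.9777 - 9.1)
= 2/3 * 13.8777
= 9.25

9.25


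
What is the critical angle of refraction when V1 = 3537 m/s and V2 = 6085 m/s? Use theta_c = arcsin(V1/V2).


V1/V2 = 3537/6085 = 0.581265
theta_c = arcsin(0.581265) = 35.5396 degrees

35.5396


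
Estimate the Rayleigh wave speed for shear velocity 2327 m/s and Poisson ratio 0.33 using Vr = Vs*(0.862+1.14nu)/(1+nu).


Numerator factor = 0.862 + 1.14*0.33 = 1.2382
Denominator = 1 + 0.33 = 1.33
Vr = 2327 * 1.2382 / 1.33 = 2166.38 m/s

2166.38


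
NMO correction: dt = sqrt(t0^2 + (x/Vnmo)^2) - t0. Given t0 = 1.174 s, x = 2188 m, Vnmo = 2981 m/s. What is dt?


x/Vnmo = 2188/2981 = 0.733982
(x/Vnmo)^2 = 0.538729
t0^2 = 1.378276
sqrt(1.378276 + 0.538729) = 1.38456
dt = 1.38456 - 1.174 = 0.21056

0.21056


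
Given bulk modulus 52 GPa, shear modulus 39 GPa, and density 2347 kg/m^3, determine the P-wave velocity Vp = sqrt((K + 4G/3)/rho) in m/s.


First compute the effective modulus:
K + 4G/3 = 52e9 + 4*39e9/3 = 104000000000.0 Pa
Then divide by density:
104000000000.0 / 2347 = 44311887.516 Pa/(kg/m^3)
Take the square root:
Vp = sqrt(44311887.516) = 6656.72 m/s

6656.72


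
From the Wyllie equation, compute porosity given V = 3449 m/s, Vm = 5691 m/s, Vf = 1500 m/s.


1/V - 1/Vm = 1/3449 - 1/5691 = 0.00011422
1/Vf - 1/Vm = 1/1500 - 1/5691 = 0.00049095
phi = 0.00011422 / 0.00049095 = 0.2327

0.2327


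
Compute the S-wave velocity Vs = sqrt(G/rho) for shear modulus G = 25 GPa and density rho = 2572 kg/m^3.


Convert G to Pa: G = 25e9 Pa
Compute G/rho = 25e9 / 2572 = 9720062.2084
Vs = sqrt(9720062.2084) = 3117.7 m/s

3117.7


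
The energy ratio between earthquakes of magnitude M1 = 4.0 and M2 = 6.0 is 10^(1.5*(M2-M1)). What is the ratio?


M2 - M1 = 6.0 - 4.0 = 2.0
1.5 * 2.0 = 3.0
ratio = 10^3.0 = 1000.0

1000.0


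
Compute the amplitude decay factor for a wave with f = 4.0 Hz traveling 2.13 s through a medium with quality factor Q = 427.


pi*f*t/Q = pi*4.0*2.13/427 = 0.062685
A/A0 = exp(-0.062685) = 0.93924

0.93924


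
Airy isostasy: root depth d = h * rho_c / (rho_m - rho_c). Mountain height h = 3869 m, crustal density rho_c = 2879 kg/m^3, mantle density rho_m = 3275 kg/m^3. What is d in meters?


rho_m - rho_c = 3275 - 2879 = 396
d = 3869 * 2879 / 396
= 11138851 / 396
= 28128.41 m

28128.41


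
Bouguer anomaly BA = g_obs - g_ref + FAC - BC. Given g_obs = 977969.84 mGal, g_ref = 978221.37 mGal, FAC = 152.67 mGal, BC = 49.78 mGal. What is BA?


BA = g_obs - g_ref + FAC - BC
= 977969.84 - 978221.37 + 152.67 - 49.78
= -148.64 mGal

-148.64


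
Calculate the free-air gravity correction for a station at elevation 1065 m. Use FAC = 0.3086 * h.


FAC = 0.3086 * h
= 0.3086 * 1065
= 328.659 mGal

328.659


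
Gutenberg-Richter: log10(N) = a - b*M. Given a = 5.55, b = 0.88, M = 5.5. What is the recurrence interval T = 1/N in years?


log10(N) = 5.55 - 0.88*5.5 = 0.71
N = 10^0.71 = 5.128614
T = 1/N = 1/5.128614 = 0.195 years

0.195


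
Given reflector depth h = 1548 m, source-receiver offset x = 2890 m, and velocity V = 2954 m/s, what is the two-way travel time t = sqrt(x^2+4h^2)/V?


x^2 + 4h^2 = 2890^2 + 4*1548^2 = 8352100 + 9585216 = 17937316
sqrt(17937316) = 4235.2469
t = 4235.2469 / 2954 = 1.4337 s

1.4337


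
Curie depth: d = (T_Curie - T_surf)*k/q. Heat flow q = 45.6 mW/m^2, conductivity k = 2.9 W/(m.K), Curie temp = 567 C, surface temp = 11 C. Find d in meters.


T_Curie - T_surf = 567 - 11 = 556 C
Convert q to W/m^2: 45.6 mW/m^2 = 0.0456 W/m^2
d = 556 * 2.9 / 0.0456 = 35359.65 m

35359.65


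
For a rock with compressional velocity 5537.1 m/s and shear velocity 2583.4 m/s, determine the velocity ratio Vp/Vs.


Vp/Vs = 5537.1 / 2583.4
= 2.1433

2.1433


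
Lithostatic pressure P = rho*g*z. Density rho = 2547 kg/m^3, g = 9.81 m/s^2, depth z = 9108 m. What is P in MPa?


P = rho * g * z / 1e6
= 2547 * 9.81 * 9108 / 1e6
= 227573125.56 / 1e6
= 227.5731 MPa

227.5731


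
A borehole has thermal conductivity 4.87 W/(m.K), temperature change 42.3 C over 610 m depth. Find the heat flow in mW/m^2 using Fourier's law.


q = k * dT / dz * 1000
= 4.87 * 42.3 / 610 * 1000
= 0.337707 * 1000
= 337.7066 mW/m^2

337.7066


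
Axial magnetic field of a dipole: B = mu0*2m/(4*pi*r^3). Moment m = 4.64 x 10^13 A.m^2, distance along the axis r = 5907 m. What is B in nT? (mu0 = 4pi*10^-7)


m = 4.64 x 10^13 = 46400000000000 A.m^2
2m = 92800000000000 A.m^2
r^3 = 5907^3 = 206110877643
B = (4pi*10^-7) * 92800000000000 / (4*pi * 206110877643) * 1e9
= 116615919.301253 / 2590065676112.77 * 1e9
= 45024.3098 nT

45024.3098


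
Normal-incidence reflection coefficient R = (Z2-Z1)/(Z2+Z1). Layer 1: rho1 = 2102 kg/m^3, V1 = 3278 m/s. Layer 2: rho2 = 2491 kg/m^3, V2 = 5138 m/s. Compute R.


Z1 = 2102 * 3278 = 6890356
Z2 = 2491 * 5138 = 12798758
R = (12798758 - 6890356) / (12798758 + 6890356) = 5908402 / 19689114 = 0.3001

0.3001


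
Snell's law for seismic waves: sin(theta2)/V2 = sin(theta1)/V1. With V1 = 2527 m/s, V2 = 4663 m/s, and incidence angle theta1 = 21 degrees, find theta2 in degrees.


sin(theta1) = sin(21 deg) = 0.358368
sin(theta2) = V2/V1 * sin(theta1) = 4663/2527 * 0.358368 = 0.661286
theta2 = arcsin(0.661286) = 41.398 degrees

41.398


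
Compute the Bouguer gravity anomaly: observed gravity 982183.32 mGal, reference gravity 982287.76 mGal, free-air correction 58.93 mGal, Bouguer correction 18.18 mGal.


BA = g_obs - g_ref + FAC - BC
= 982183.32 - 982287.76 + 58.93 - 18.18
= -63.69 mGal

-63.69


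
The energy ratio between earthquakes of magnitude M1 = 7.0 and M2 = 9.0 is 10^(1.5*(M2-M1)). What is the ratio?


M2 - M1 = 9.0 - 7.0 = 2.0
1.5 * 2.0 = 3.0
ratio = 10^3.0 = 1000.0

1000.0


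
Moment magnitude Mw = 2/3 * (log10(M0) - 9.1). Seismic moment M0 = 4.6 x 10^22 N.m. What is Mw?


log10(M0) = log10(4.6 x 10^22) = 22.6628
Mw = 2/3 * (22.6628 - 9.1)
= 2/3 * 13.5628
= 9.04

9.04


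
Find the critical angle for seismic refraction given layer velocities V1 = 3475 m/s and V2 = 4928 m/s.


V1/V2 = 3475/4928 = 0.705154
theta_c = arcsin(0.705154) = 44.842 degrees

44.842


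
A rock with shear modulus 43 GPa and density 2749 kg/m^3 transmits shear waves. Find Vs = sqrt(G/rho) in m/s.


Convert G to Pa: G = 43e9 Pa
Compute G/rho = 43e9 / 2749 = 15642051.6551
Vs = sqrt(15642051.6551) = 3955.0 m/s

3955.0


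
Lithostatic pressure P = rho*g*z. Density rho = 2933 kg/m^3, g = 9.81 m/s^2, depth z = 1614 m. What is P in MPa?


P = rho * g * z / 1e6
= 2933 * 9.81 * 1614 / 1e6
= 46439186.22 / 1e6
= 46.4392 MPa

46.4392


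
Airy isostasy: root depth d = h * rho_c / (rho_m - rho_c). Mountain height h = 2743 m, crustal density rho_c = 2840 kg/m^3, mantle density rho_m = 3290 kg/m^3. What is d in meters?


rho_m - rho_c = 3290 - 2840 = 450
d = 2743 * 2840 / 450
= 7790120 / 450
= 17311.38 m

17311.38


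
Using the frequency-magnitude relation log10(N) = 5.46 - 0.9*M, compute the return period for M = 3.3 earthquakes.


log10(N) = 5.46 - 0.9*3.3 = 2.49
N = 10^2.49 = 309.029543
T = 1/N = 1/309.029543 = 0.0032 years

0.0032


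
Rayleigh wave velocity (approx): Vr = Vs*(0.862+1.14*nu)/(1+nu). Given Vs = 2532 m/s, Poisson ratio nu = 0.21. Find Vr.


Numerator factor = 0.862 + 1.14*0.21 = 1.1014
Denominator = 1 + 0.21 = 1.21
Vr = 2532 * 1.1014 / 1.21 = 2304.75 m/s

2304.75


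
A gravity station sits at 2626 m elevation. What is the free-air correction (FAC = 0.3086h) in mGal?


FAC = 0.3086 * h
= 0.3086 * 2626
= 810.3836 mGal

810.3836


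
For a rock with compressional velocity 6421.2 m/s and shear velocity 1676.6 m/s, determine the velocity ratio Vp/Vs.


Vp/Vs = 6421.2 / 1676.6
= 3.8299

3.8299


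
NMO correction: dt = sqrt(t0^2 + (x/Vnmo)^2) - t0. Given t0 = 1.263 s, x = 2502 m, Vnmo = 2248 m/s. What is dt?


x/Vnmo = 2502/2248 = 1.112989
(x/Vnmo)^2 = 1.238745
t0^2 = 1.595169
sqrt(1.595169 + 1.238745) = 1.683423
dt = 1.683423 - 1.263 = 0.420423

0.420423


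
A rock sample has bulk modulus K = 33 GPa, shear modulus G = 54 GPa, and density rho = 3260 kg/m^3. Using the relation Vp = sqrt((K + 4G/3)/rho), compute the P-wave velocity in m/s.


First compute the effective modulus:
K + 4G/3 = 33e9 + 4*54e9/3 = 105000000000.0 Pa
Then divide by density:
105000000000.0 / 3260 = 32208588.9571 Pa/(kg/m^3)
Take the square root:
Vp = sqrt(32208588.9571) = 5675.26 m/s

5675.26


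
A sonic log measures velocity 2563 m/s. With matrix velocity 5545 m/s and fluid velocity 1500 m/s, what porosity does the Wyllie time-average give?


1/V - 1/Vm = 1/2563 - 1/5545 = 0.00020983
1/Vf - 1/Vm = 1/1500 - 1/5545 = 0.00048632
phi = 0.00020983 / 0.00048632 = 0.4315

0.4315


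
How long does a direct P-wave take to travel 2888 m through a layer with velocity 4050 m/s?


t = x / V
= 2888 / 4050
= 0.7131 s

0.7131


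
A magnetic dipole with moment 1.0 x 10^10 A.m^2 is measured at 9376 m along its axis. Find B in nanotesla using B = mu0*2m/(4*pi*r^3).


m = 1.0 x 10^10 = 10000000000 A.m^2
2m = 20000000000 A.m^2
r^3 = 9376^3 = 824238309376
B = (4pi*10^-7) * 20000000000 / (4*pi * 824238309376) * 1e9
= 25132.741229 / 10357684070171.65 * 1e9
= 2.4265 nT

2.4265


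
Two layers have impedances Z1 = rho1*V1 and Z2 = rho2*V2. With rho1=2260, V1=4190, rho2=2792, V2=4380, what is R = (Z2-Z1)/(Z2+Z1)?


Z1 = 2260 * 4190 = 9469400
Z2 = 2792 * 4380 = 12228960
R = (12228960 - 9469400) / (12228960 + 9469400) = 2759560 / 21698360 = 0.1272

0.1272


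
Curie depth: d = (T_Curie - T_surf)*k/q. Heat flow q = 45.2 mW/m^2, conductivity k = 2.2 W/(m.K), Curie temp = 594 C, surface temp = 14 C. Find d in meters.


T_Curie - T_surf = 594 - 14 = 580 C
Convert q to W/m^2: 45.2 mW/m^2 = 0.0452 W/m^2
d = 580 * 2.2 / 0.0452 = 28230.09 m

28230.09


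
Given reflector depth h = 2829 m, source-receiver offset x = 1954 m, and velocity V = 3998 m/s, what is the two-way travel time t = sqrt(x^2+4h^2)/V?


x^2 + 4h^2 = 1954^2 + 4*2829^2 = 3818116 + 32012964 = 35831080
sqrt(35831080) = 5985.9068
t = 5985.9068 / 3998 = 1.4972 s

1.4972


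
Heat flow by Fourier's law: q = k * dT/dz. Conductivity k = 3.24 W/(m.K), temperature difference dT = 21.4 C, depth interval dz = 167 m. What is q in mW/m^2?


q = k * dT / dz * 1000
= 3.24 * 21.4 / 167 * 1000
= 0.415186 * 1000
= 415.1856 mW/m^2

415.1856


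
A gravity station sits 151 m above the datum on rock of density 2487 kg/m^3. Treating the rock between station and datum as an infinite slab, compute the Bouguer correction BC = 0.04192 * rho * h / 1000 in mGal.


BC = 0.04192 * rho * h / 1000
= 0.04192 * 2487 * 151 / 1000
= 15.7425 mGal

15.7425


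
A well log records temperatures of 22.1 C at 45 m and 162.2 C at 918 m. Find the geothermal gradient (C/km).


dT = 162.2 - 22.1 = 140.1 C
dz = 918 - 45 = 873 m
gradient = dT/dz * 1000 = 140.1/873 * 1000 = 160.4811 C/km

160.4811


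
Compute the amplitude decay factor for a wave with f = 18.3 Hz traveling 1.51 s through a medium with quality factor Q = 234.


pi*f*t/Q = pi*18.3*1.51/234 = 0.37099
A/A0 = exp(-0.37099) = 0.690051

0.690051


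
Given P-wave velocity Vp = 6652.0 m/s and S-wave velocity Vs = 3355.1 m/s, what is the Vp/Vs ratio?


Vp/Vs = 6652.0 / 3355.1
= 1.9827

1.9827


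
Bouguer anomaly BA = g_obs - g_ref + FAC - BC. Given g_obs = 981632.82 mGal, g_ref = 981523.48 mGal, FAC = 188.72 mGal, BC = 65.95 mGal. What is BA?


BA = g_obs - g_ref + FAC - BC
= 981632.82 - 981523.48 + 188.72 - 65.95
= 232.11 mGal

232.11


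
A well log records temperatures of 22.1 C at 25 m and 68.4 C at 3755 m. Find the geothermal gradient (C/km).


dT = 68.4 - 22.1 = 46.3 C
dz = 3755 - 25 = 3730 m
gradient = dT/dz * 1000 = 46.3/3730 * 1000 = 12.4129 C/km

12.4129


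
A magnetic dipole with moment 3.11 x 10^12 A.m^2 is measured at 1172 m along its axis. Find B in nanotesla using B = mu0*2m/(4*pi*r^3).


m = 3.11 x 10^12 = 3110000000000 A.m^2
2m = 6220000000000 A.m^2
r^3 = 1172^3 = 1609840448
B = (4pi*10^-7) * 6220000000000 / (4*pi * 1609840448) * 1e9
= 7816282.522131 / 20229851699.55 * 1e9
= 386373.6936 nT

386373.6936


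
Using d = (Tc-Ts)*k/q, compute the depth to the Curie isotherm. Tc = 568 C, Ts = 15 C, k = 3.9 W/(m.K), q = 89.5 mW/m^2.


T_Curie - T_surf = 568 - 15 = 553 C
Convert q to W/m^2: 89.5 mW/m^2 = 0.0895 W/m^2
d = 553 * 3.9 / 0.0895 = 24097.21 m

24097.21


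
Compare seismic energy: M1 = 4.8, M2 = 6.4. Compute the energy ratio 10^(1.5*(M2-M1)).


M2 - M1 = 6.4 - 4.8 = 1.6
1.5 * 1.6 = 2.4
ratio = 10^2.4 = 251.19

251.19


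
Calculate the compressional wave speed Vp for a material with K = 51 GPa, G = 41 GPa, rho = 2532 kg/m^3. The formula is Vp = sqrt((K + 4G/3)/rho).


First compute the effective modulus:
K + 4G/3 = 51e9 + 4*41e9/3 = 105666666666.67 Pa
Then divide by density:
105666666666.67 / 2532 = 41732490.7846 Pa/(kg/m^3)
Take the square root:
Vp = sqrt(41732490.7846) = 6460.07 m/s

6460.07


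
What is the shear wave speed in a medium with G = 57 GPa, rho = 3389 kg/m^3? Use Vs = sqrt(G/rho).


Convert G to Pa: G = 57e9 Pa
Compute G/rho = 57e9 / 3389 = 16819120.6846
Vs = sqrt(16819120.6846) = 4101.11 m/s

4101.11


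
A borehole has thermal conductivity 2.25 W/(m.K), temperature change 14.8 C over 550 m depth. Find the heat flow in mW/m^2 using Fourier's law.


q = k * dT / dz * 1000
= 2.25 * 14.8 / 550 * 1000
= 0.060545 * 1000
= 60.5455 mW/m^2

60.5455


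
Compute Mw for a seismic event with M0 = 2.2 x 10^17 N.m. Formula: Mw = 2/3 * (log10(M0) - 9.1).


log10(M0) = log10(2.2 x 10^17) = 17.3424
Mw = 2/3 * (17.3424 - 9.1)
= 2/3 * 8.2424
= 5.49

5.49


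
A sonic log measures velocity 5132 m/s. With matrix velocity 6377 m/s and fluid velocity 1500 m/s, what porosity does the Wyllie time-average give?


1/V - 1/Vm = 1/5132 - 1/6377 = 3.804e-05
1/Vf - 1/Vm = 1/1500 - 1/6377 = 0.00050985
phi = 3.804e-05 / 0.00050985 = 0.0746

0.0746


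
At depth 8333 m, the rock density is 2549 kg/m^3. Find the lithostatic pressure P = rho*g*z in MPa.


P = rho * g * z / 1e6
= 2549 * 9.81 * 8333 / 1e6
= 208372414.77 / 1e6
= 208.3724 MPa

208.3724


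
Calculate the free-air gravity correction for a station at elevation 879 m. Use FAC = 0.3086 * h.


FAC = 0.3086 * h
= 0.3086 * 879
= 271.2594 mGal

271.2594


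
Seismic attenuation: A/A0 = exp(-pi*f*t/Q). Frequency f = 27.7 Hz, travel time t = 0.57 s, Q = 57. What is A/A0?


pi*f*t/Q = pi*27.7*0.57/57 = 0.870221
A/A0 = exp(-0.870221) = 0.418859

0.418859


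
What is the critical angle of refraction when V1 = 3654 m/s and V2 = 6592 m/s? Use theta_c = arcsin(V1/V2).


V1/V2 = 3654/6592 = 0.554308
theta_c = arcsin(0.554308) = 33.6631 degrees

33.6631


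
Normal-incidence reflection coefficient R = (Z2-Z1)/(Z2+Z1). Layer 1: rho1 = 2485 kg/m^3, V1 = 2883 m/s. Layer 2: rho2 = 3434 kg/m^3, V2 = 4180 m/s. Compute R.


Z1 = 2485 * 2883 = 7164255
Z2 = 3434 * 4180 = 14354120
R = (14354120 - 7164255) / (14354120 + 7164255) = 7189865 / 21518375 = 0.3341

0.3341


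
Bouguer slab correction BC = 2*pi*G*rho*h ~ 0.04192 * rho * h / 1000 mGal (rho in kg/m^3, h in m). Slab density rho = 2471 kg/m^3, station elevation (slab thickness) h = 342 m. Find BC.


BC = 0.04192 * rho * h / 1000
= 0.04192 * 2471 * 342 / 1000
= 35.4258 mGal

35.4258


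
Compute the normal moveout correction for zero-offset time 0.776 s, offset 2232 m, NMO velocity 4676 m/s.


x/Vnmo = 2232/4676 = 0.477331
(x/Vnmo)^2 = 0.227845
t0^2 = 0.602176
sqrt(0.602176 + 0.227845) = 0.911055
dt = 0.911055 - 0.776 = 0.135055

0.135055


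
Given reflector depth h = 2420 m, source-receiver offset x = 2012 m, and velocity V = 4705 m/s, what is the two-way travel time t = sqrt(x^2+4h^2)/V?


x^2 + 4h^2 = 2012^2 + 4*2420^2 = 4048144 + 23425600 = 27473744
sqrt(27473744) = 5241.5402
t = 5241.5402 / 4705 = 1.114 s

1.114


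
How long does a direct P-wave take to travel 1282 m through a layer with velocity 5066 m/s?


t = x / V
= 1282 / 5066
= 0.2531 s

0.2531


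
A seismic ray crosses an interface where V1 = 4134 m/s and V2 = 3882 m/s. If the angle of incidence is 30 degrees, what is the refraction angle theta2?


sin(theta1) = sin(30 deg) = 0.5
sin(theta2) = V2/V1 * sin(theta1) = 3882/4134 * 0.5 = 0.469521
theta2 = arcsin(0.469521) = 28.0032 degrees

28.0032


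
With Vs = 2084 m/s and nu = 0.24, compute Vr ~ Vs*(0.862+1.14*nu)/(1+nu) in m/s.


Numerator factor = 0.862 + 1.14*0.24 = 1.1356
Denominator = 1 + 0.24 = 1.24
Vr = 2084 * 1.1356 / 1.24 = 1908.54 m/s

1908.54


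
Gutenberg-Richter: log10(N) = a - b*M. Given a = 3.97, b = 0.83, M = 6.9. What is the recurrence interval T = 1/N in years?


log10(N) = 3.97 - 0.83*6.9 = -1.757
N = 10^-1.757 = 0.017498
T = 1/N = 1/0.017498 = 57.1479 years

57.1479


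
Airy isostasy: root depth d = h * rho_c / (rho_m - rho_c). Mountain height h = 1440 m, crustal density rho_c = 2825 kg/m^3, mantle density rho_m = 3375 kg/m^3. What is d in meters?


rho_m - rho_c = 3375 - 2825 = 550
d = 1440 * 2825 / 550
= 4068000 / 550
= 7396.36 m

7396.36


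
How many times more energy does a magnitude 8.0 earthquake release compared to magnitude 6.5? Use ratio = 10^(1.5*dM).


M2 - M1 = 8.0 - 6.5 = 1.5
1.5 * 1.5 = 2.25
ratio = 10^2.25 = 177.83

177.83


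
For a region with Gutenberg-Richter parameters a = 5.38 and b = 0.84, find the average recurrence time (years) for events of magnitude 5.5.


log10(N) = 5.38 - 0.84*5.5 = 0.76
N = 10^0.76 = 5.754399
T = 1/N = 1/5.754399 = 0.1738 years

0.1738


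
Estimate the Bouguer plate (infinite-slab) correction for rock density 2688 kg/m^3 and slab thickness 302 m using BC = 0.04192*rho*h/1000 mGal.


BC = 0.04192 * rho * h / 1000
= 0.04192 * 2688 * 302 / 1000
= 34.0296 mGal

34.0296


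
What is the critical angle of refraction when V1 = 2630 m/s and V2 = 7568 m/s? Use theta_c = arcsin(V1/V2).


V1/V2 = 2630/7568 = 0.347516
theta_c = arcsin(0.347516) = 20.3354 degrees

20.3354


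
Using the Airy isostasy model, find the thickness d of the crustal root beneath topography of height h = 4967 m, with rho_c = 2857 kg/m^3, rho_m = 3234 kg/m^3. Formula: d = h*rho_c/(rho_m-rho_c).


rho_m - rho_c = 3234 - 2857 = 377
d = 4967 * 2857 / 377
= 14190719 / 377
= 37641.16 m

37641.16


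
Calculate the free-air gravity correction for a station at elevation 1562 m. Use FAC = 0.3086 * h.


FAC = 0.3086 * h
= 0.3086 * 1562
= 482.0332 mGal

482.0332


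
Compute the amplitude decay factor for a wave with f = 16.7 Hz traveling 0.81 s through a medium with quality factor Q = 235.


pi*f*t/Q = pi*16.7*0.81/235 = 0.180835
A/A0 = exp(-0.180835) = 0.834573

0.834573


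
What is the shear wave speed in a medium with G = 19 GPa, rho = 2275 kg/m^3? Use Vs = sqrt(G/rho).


Convert G to Pa: G = 19e9 Pa
Compute G/rho = 19e9 / 2275 = 8351648.3516
Vs = sqrt(8351648.3516) = 2889.92 m/s

2889.92


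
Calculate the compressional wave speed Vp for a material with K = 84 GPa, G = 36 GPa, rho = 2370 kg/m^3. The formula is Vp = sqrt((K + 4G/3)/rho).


First compute the effective modulus:
K + 4G/3 = 84e9 + 4*36e9/3 = 132000000000.0 Pa
Then divide by density:
132000000000.0 / 2370 = 55696202.5316 Pa/(kg/m^3)
Take the square root:
Vp = sqrt(55696202.5316) = 7462.99 m/s

7462.99


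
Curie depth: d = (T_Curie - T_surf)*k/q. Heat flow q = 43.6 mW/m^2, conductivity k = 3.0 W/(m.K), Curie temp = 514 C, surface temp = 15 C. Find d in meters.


T_Curie - T_surf = 514 - 15 = 499 C
Convert q to W/m^2: 43.6 mW/m^2 = 0.0436 W/m^2
d = 499 * 3.0 / 0.0436 = 34334.86 m

34334.86


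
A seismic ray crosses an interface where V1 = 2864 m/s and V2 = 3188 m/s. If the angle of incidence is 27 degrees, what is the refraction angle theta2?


sin(theta1) = sin(27 deg) = 0.45399
sin(theta2) = V2/V1 * sin(theta1) = 3188/2864 * 0.45399 = 0.50535
theta2 = arcsin(0.50535) = 30.3546 degrees

30.3546


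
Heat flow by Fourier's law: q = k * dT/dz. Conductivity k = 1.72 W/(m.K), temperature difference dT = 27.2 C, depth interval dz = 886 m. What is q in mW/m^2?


q = k * dT / dz * 1000
= 1.72 * 27.2 / 886 * 1000
= 0.052804 * 1000
= 52.8036 mW/m^2

52.8036


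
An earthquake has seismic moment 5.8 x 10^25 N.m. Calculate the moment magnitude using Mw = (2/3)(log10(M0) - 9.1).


log10(M0) = log10(5.8 x 10^25) = 25.7634
Mw = 2/3 * (25.7634 - 9.1)
= 2/3 * 16.6634
= 11.11

11.11


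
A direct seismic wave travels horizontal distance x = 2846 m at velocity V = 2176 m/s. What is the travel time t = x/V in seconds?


t = x / V
= 2846 / 2176
= 1.3079 s

1.3079


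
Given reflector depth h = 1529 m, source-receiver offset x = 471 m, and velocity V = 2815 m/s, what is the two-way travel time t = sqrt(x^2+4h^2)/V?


x^2 + 4h^2 = 471^2 + 4*1529^2 = 221841 + 9351364 = 9573205
sqrt(9573205) = 3094.0596
t = 3094.0596 / 2815 = 1.0991 s

1.0991


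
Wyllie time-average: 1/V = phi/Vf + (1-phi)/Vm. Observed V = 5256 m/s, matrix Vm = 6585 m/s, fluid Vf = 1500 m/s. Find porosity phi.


1/V - 1/Vm = 1/5256 - 1/6585 = 3.84e-05
1/Vf - 1/Vm = 1/1500 - 1/6585 = 0.00051481
phi = 3.84e-05 / 0.00051481 = 0.0746

0.0746


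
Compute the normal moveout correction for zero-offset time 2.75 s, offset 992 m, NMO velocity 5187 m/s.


x/Vnmo = 992/5187 = 0.191247
(x/Vnmo)^2 = 0.036576
t0^2 = 7.5625
sqrt(7.5625 + 0.036576) = 2.756642
dt = 2.756642 - 2.75 = 0.006642

0.006642


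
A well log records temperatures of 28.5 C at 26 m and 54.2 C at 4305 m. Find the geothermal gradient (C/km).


dT = 54.2 - 28.5 = 25.7 C
dz = 4305 - 26 = 4279 m
gradient = dT/dz * 1000 = 25.7/4279 * 1000 = 6.0061 C/km

6.0061


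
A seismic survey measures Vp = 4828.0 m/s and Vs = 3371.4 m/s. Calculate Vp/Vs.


Vp/Vs = 4828.0 / 3371.4
= 1.432

1.432


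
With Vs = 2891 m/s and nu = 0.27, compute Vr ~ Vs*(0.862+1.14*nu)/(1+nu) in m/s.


Numerator factor = 0.862 + 1.14*0.27 = 1.1698
Denominator = 1 + 0.27 = 1.27
Vr = 2891 * 1.1698 / 1.27 = 2662.91 m/s

2662.91


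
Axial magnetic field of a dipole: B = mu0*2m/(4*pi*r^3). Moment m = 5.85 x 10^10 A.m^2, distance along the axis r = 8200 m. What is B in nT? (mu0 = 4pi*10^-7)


m = 5.85 x 10^10 = 58500000000 A.m^2
2m = 117000000000 A.m^2
r^3 = 8200^3 = 551368000000
B = (4pi*10^-7) * 117000000000 / (4*pi * 551368000000) * 1e9
= 147026.536188 / 6928694632897.99 * 1e9
= 21.2199 nT

21.2199


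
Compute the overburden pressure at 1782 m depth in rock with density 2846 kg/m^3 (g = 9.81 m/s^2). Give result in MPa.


P = rho * g * z / 1e6
= 2846 * 9.81 * 1782 / 1e6
= 49752121.32 / 1e6
= 49.7521 MPa

49.7521


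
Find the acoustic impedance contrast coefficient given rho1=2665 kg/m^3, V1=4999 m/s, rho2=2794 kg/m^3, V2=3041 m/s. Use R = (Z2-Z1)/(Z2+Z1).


Z1 = 2665 * 4999 = 13322335
Z2 = 2794 * 3041 = 8496554
R = (8496554 - 13322335) / (8496554 + 13322335) = -4825781 / 21818889 = -0.2212

-0.2212


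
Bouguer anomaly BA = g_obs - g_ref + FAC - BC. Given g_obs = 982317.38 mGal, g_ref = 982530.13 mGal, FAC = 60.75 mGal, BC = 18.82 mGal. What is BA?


BA = g_obs - g_ref + FAC - BC
= 982317.38 - 982530.13 + 60.75 - 18.82
= -170.82 mGal

-170.82


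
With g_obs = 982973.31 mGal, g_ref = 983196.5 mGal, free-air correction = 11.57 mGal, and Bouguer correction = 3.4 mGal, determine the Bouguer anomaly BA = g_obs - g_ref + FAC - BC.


BA = g_obs - g_ref + FAC - BC
= 982973.31 - 983196.5 + 11.57 - 3.4
= -215.02 mGal

-215.02


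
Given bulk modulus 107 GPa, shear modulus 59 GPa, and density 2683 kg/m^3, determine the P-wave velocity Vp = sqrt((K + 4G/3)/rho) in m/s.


First compute the effective modulus:
K + 4G/3 = 107e9 + 4*59e9/3 = 185666666666.67 Pa
Then divide by density:
185666666666.67 / 2683 = 69201142.9991 Pa/(kg/m^3)
Take the square root:
Vp = sqrt(69201142.9991) = 8318.72 m/s

8318.72


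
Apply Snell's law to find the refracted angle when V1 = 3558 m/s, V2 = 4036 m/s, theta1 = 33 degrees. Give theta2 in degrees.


sin(theta1) = sin(33 deg) = 0.544639
sin(theta2) = V2/V1 * sin(theta1) = 4036/3558 * 0.544639 = 0.617809
theta2 = arcsin(0.617809) = 38.1563 degrees

38.1563


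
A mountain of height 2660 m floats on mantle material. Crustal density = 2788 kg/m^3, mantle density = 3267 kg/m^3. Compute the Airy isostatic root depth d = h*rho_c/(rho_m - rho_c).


rho_m - rho_c = 3267 - 2788 = 479
d = 2660 * 2788 / 479
= 7416080 / 479
= 15482.42 m

15482.42


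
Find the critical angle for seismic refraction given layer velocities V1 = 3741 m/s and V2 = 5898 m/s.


V1/V2 = 3741/5898 = 0.634283
theta_c = arcsin(0.634283) = 39.3668 degrees

39.3668


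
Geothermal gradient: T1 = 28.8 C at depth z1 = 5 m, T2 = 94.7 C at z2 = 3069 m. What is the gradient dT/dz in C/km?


dT = 94.7 - 28.8 = 65.9 C
dz = 3069 - 5 = 3064 m
gradient = dT/dz * 1000 = 65.9/3064 * 1000 = 21.5078 C/km

21.5078


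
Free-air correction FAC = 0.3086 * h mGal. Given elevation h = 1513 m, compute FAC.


FAC = 0.3086 * h
= 0.3086 * 1513
= 466.9118 mGal

466.9118


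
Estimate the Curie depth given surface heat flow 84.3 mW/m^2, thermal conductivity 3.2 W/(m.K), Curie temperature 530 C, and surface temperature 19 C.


T_Curie - T_surf = 530 - 19 = 511 C
Convert q to W/m^2: 84.3 mW/m^2 = 0.0843 W/m^2
d = 511 * 3.2 / 0.0843 = 19397.39 m

19397.39


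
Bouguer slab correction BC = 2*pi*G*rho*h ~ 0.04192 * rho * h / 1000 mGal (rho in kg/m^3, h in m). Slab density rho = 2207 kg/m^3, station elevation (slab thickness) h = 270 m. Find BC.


BC = 0.04192 * rho * h / 1000
= 0.04192 * 2207 * 270 / 1000
= 24.9797 mGal

24.9797


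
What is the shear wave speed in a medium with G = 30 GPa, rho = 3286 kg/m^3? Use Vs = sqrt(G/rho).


Convert G to Pa: G = 30e9 Pa
Compute G/rho = 30e9 / 3286 = 9129640.9008
Vs = sqrt(9129640.9008) = 3021.53 m/s

3021.53


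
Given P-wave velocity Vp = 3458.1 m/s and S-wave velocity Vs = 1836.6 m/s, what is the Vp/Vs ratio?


Vp/Vs = 3458.1 / 1836.6
= 1.8829

1.8829


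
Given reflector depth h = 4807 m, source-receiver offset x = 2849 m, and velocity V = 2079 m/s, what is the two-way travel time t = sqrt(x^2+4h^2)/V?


x^2 + 4h^2 = 2849^2 + 4*4807^2 = 8116801 + 92428996 = 100545797
sqrt(100545797) = 10027.2527
t = 10027.2527 / 2079 = 4.8231 s

4.8231


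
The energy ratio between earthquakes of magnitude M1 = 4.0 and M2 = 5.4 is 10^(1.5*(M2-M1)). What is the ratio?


M2 - M1 = 5.4 - 4.0 = 1.4
1.5 * 1.4 = 2.1
ratio = 10^2.1 = 125.89

125.89


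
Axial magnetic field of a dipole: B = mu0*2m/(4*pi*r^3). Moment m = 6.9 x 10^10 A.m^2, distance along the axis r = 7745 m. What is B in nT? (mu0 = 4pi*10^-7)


m = 6.9 x 10^10 = 69000000000 A.m^2
2m = 138000000000 A.m^2
r^3 = 7745^3 = 464584018625
B = (4pi*10^-7) * 138000000000 / (4*pi * 464584018625) * 1e9
= 173415.914478 / 5838134959550.09 * 1e9
= 29.704 nT

29.704


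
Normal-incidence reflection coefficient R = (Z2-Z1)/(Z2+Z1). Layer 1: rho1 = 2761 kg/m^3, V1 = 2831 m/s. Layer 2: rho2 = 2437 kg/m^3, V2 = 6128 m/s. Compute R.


Z1 = 2761 * 2831 = 7816391
Z2 = 2437 * 6128 = 14933936
R = (14933936 - 7816391) / (14933936 + 7816391) = 7117545 / 22750327 = 0.3129

0.3129


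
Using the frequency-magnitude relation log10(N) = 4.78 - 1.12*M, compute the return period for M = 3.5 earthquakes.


log10(N) = 4.78 - 1.12*3.5 = 0.86
N = 10^0.86 = 7.24436
T = 1/N = 1/7.24436 = 0.138 years

0.138


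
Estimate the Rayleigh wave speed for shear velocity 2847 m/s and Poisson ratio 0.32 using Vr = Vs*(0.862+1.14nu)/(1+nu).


Numerator factor = 0.862 + 1.14*0.32 = 1.2268
Denominator = 1 + 0.32 = 1.32
Vr = 2847 * 1.2268 / 1.32 = 2645.98 m/s

2645.98


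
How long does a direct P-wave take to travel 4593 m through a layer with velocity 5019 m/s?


t = x / V
= 4593 / 5019
= 0.9151 s

0.9151


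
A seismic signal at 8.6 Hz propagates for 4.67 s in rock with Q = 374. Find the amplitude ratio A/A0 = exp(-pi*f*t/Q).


pi*f*t/Q = pi*8.6*4.67/374 = 0.33736
A/A0 = exp(-0.33736) = 0.713652

0.713652


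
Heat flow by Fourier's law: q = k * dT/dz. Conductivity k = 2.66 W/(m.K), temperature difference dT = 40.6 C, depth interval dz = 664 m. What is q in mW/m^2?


q = k * dT / dz * 1000
= 2.66 * 40.6 / 664 * 1000
= 0.162645 * 1000
= 162.6446 mW/m^2

162.6446


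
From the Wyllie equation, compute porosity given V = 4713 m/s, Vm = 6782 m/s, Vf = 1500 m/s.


1/V - 1/Vm = 1/4713 - 1/6782 = 6.473e-05
1/Vf - 1/Vm = 1/1500 - 1/6782 = 0.00051922
phi = 6.473e-05 / 0.00051922 = 0.1247

0.1247


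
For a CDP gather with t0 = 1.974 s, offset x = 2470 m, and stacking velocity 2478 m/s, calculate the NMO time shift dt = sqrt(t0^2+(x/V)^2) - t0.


x/Vnmo = 2470/2478 = 0.996772
(x/Vnmo)^2 = 0.993554
t0^2 = 3.896676
sqrt(3.896676 + 0.993554) = 2.211386
dt = 2.211386 - 1.974 = 0.237386

0.237386


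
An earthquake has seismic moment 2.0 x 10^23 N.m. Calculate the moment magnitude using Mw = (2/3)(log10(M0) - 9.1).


log10(M0) = log10(2.0 x 10^23) = 23.301
Mw = 2/3 * (23.301 - 9.1)
= 2/3 * 14.201
= 9.47

9.47


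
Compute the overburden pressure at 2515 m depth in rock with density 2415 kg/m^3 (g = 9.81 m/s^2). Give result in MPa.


P = rho * g * z / 1e6
= 2415 * 9.81 * 2515 / 1e6
= 59583242.25 / 1e6
= 59.5832 MPa

59.5832


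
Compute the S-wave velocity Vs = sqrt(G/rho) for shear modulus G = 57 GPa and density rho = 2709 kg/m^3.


Convert G to Pa: G = 57e9 Pa
Compute G/rho = 57e9 / 2709 = 21040974.5293
Vs = sqrt(21040974.5293) = 4587.04 m/s

4587.04


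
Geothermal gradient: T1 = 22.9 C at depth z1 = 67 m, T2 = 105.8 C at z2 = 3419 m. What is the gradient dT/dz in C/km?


dT = 105.8 - 22.9 = 82.9 C
dz = 3419 - 67 = 3352 m
gradient = dT/dz * 1000 = 82.9/3352 * 1000 = 24.7315 C/km

24.7315


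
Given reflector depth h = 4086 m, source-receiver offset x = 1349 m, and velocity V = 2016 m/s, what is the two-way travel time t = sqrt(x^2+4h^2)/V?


x^2 + 4h^2 = 1349^2 + 4*4086^2 = 1819801 + 66781584 = 68601385
sqrt(68601385) = 8282.5953
t = 8282.5953 / 2016 = 4.1084 s

4.1084


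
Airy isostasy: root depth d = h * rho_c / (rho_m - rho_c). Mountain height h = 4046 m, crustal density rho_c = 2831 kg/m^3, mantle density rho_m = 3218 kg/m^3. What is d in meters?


rho_m - rho_c = 3218 - 2831 = 387
d = 4046 * 2831 / 387
= 11454226 / 387
= 29597.48 m

29597.48


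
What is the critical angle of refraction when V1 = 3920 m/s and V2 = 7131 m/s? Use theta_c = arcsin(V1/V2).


V1/V2 = 3920/7131 = 0.549713
theta_c = arcsin(0.549713) = 33.3473 degrees

33.3473


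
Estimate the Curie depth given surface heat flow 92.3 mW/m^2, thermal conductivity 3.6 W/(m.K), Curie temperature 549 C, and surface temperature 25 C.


T_Curie - T_surf = 549 - 25 = 524 C
Convert q to W/m^2: 92.3 mW/m^2 = 0.0923 W/m^2
d = 524 * 3.6 / 0.0923 = 20437.7 m

20437.7


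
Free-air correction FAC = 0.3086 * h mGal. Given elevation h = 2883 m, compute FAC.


FAC = 0.3086 * h
= 0.3086 * 2883
= 889.6938 mGal

889.6938


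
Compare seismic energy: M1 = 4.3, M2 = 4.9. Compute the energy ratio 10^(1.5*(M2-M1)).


M2 - M1 = 4.9 - 4.3 = 0.6
1.5 * 0.6 = 0.9
ratio = 10^0.9 = 7.94

7.94


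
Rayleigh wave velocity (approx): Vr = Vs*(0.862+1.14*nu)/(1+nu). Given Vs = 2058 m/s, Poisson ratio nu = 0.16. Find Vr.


Numerator factor = 0.862 + 1.14*0.16 = 1.0444
Denominator = 1 + 0.16 = 1.16
Vr = 2058 * 1.0444 / 1.16 = 1852.91 m/s

1852.91


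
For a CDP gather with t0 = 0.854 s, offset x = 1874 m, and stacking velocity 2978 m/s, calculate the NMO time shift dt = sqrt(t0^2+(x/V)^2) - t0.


x/Vnmo = 1874/2978 = 0.629281
(x/Vnmo)^2 = 0.395995
t0^2 = 0.729316
sqrt(0.729316 + 0.395995) = 1.060807
dt = 1.060807 - 0.854 = 0.206807

0.206807


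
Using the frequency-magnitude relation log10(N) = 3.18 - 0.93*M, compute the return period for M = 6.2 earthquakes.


log10(N) = 3.18 - 0.93*6.2 = -2.586
N = 10^-2.586 = 0.002594
T = 1/N = 1/0.002594 = 385.4784 years

385.4784


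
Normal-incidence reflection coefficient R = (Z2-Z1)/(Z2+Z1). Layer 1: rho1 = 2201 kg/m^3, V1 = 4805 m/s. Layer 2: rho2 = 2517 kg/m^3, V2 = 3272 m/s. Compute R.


Z1 = 2201 * 4805 = 10575805
Z2 = 2517 * 3272 = 8235624
R = (8235624 - 10575805) / (8235624 + 10575805) = -2340181 / 18811429 = -0.1244

-0.1244


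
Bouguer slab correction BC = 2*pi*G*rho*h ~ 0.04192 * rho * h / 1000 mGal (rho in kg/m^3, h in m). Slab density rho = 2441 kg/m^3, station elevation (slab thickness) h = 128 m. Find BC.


BC = 0.04192 * rho * h / 1000
= 0.04192 * 2441 * 128 / 1000
= 13.0978 mGal

13.0978


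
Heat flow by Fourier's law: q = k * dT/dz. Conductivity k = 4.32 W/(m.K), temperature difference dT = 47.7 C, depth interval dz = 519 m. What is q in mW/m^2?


q = k * dT / dz * 1000
= 4.32 * 47.7 / 519 * 1000
= 0.39704 * 1000
= 397.0405 mW/m^2

397.0405


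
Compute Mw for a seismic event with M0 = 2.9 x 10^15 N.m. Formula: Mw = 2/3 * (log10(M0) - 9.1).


log10(M0) = log10(2.9 x 10^15) = 15.4624
Mw = 2/3 * (15.4624 - 9.1)
= 2/3 * 6.3624
= 4.24

4.24
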